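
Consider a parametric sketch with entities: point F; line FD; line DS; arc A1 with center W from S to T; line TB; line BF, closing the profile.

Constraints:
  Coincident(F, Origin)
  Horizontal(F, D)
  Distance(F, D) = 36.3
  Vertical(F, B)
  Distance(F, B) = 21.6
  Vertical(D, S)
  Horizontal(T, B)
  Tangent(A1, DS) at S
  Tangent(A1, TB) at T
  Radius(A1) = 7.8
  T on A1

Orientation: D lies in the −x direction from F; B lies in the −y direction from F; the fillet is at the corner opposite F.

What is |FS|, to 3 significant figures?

38.8

The virtual corner opposite F is at (-36.3, -21.6). Since A1 is tangent to DS there, WS ⟂ DS and since A1 is tangent to TB there, WT ⟂ TB, with radius 7.8, so the center W sits 7.8 in from both sides at W = (-28.5, -13.8). That places the tangent points at S = (-36.3, -13.8) on DS and T = (-28.5, -21.6) on TB. Then |FS| = |S − F| = 38.8.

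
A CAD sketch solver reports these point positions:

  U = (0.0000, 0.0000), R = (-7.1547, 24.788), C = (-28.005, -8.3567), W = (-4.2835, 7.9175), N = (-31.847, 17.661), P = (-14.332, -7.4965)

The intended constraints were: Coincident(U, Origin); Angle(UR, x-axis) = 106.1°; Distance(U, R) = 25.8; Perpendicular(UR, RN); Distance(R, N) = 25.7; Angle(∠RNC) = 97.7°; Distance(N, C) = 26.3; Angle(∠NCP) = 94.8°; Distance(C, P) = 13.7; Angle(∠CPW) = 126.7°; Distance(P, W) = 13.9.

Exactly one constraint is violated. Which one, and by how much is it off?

Distance(P, W) = 13.9 — off by 4.50.

U = (0.00, 0.00) ✓; UR at 106.1° ✓; |UR| = 25.80 ✓; ∠(UR, RN) = 90.00° ✓; |RN| = 25.70 ✓; ∠RNC = 97.70° ✓; |NC| = 26.30 ✓; ∠NCP = 94.80° ✓; |CP| = 13.70 ✓; ∠CPW = 126.7° ✓; |PW| = 18.40 ✗.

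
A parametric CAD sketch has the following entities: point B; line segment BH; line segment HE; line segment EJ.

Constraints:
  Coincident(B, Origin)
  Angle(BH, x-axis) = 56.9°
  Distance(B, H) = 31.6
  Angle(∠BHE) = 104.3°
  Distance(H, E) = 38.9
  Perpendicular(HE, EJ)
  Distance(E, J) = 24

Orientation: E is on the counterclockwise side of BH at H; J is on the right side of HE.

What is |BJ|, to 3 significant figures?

71.9

∠BHE = 104.3°, so HE runs at 56.9° + (180° − 104.3°) = 133° from the x-axis; with |HE| = 38.9, E = H + 38.9·(cos 133°, sin 133°) = (-9.07, 55.1). HE is perpendicular to EJ; with |EJ| = 24.0 on the right of HE, J = E + 24.0·(0.736, 0.677) = (8.59, 71.4). Then |BJ| = |J − B| = 71.9.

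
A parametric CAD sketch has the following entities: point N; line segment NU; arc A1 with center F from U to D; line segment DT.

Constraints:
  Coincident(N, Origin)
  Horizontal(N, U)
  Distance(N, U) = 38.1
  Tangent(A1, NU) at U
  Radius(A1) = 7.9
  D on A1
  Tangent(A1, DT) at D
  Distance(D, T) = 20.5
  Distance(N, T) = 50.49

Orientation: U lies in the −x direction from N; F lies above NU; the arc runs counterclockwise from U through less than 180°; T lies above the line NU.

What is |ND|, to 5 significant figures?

33.242

N is at the origin; NU is horizontal with |NU| = 38.1 and U on the −x side, so U = (-38.100, 0.0000). Tangency of A1 to NU means the radius FU is perpendicular to NU, so F = U + (0, 7.9) = (-38.100, 7.9000). Since FD ⟂ DT (tangency), |FT| = √(7.9² + 20.5²) = 21.970 regardless of where D sits on A1. So T lies on both circle(N, 50.49) and circle(F, 21.970); the above-NU intersection is T = (-40.831, 29.699). D is the foot of the tangent from T: D = (-31.139, 11.635).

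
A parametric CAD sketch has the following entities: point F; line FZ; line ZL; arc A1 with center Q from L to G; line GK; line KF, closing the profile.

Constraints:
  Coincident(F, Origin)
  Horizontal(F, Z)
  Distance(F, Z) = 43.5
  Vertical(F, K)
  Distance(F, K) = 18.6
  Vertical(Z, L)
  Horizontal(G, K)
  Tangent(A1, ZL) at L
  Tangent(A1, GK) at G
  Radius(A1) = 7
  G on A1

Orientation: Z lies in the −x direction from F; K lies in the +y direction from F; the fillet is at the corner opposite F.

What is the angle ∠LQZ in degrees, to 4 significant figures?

58.89°

The virtual corner opposite F is at (-43.50, 18.60). A1 meets ZL tangentially, so QL is at right angles to ZL and the tangent condition forces QG to be normal to GK, with radius 7.0, so the center Q sits 7.0 in from both sides at Q = (-36.50, 11.60). That places the tangent points at L = (-43.50, 11.60) on ZL and G = (-36.50, 18.60) on GK. Then cos ∠LQZ = QL·QZ / (|QL||QZ|), giving 58.89°.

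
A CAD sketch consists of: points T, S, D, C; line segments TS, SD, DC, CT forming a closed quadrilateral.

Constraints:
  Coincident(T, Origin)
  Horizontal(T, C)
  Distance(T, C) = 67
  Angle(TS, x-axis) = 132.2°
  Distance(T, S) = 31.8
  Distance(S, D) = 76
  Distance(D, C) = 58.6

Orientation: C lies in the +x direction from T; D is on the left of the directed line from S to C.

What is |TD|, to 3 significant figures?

73.0

T is at the origin; TC is horizontal with |TC| = 67.0 and C in +x, so C = (67.0, 0). TS runs at 132.2° with |TS| = 31.8, so S = (-21.4, 23.6). D is determined by |SD| = 76.0 and |DC| = 58.6 together: it lies at the intersection of circle(S, 76.0) and circle(C, 58.6). With |SC| = 91.4, the foot of the radical line on SC is 58.5 from S and the perpendicular offset is √(76.0² − 58.5²) = 48.5. Taking the left-of-SC solution: D = (47.7, 55.3).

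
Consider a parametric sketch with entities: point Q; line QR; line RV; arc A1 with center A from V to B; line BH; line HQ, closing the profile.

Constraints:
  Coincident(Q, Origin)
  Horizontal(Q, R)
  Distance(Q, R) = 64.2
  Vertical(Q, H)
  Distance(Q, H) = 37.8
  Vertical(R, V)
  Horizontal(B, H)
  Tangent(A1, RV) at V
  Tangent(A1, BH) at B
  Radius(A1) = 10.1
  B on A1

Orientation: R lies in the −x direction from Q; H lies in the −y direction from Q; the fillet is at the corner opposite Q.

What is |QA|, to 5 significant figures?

60.779

Q is at the origin; QR is horizontal with |QR| = 64.2 and R on the −x side, so R = (-64.200, 0.0000). QH is vertical with |QH| = 37.8 and H on the −y side, so H = (0.0000, -37.800). The virtual corner opposite Q is at (-64.200, -37.800). Tangency of A1 to RV means the radius AV is perpendicular to RV and A1 meets BH tangentially, so AB is at right angles to BH, with radius 10.1, so the center A sits 10.1 in from both sides at A = (-54.100, -27.700). Then |QA| = |A − Q| = 60.779.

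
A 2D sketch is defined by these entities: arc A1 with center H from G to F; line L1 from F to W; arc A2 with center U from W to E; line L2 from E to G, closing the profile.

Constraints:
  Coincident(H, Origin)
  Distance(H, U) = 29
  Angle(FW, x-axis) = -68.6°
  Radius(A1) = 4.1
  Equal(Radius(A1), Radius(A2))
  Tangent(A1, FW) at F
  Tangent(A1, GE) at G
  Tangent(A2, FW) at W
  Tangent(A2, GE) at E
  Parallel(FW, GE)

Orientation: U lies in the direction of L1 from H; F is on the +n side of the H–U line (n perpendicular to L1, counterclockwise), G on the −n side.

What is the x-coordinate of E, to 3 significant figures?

6.76

The slot axis is L1's direction at -68.6°, so u = (cos -68.6°, sin -68.6°) = (0.365, -0.931) and n = (−sin -68.6°, cos -68.6°) = (0.931, 0.365). H is at the origin and U lies 29.0 along u from H, so U = 29.0·u = (10.6, -27.0). Tangency of A1 to both parallel lines with radius 4.1 puts F and G at H ± 4.1·n: F = (3.82, 1.50), G = (-3.82, -1.50). Equal radii place W and E the same way about U: W = U + 4.1·n = (14.4, -25.5), E = U − 4.1·n = (6.76, -28.5). So E.x = 6.76.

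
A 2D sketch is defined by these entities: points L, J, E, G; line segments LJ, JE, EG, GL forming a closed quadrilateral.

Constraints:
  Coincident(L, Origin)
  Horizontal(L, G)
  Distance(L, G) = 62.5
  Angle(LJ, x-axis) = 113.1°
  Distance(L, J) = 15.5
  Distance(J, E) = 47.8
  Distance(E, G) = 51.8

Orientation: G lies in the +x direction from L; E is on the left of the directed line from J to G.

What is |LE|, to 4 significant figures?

53.43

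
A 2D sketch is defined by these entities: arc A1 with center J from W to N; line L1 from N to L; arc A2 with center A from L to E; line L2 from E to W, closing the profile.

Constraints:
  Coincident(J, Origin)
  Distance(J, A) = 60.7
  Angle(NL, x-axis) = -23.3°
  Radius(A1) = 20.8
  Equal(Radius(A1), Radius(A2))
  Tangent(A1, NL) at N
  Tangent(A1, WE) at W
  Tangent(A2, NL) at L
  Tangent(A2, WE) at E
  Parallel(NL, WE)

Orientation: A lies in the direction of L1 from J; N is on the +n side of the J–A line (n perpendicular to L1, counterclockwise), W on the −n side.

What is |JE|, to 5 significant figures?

64.165

The slot axis is L1's direction at -23.3°, so u = (cos -23.3°, sin -23.3°) = (0.91845, -0.39555) and n = (−sin -23.3°, cos -23.3°) = (0.39555, 0.91845). J is at the origin and A lies 60.7 along u from J, so A = 60.7·u = (55.750, -24.010). Tangency of A1 to both parallel lines with radius 20.8 puts N and W at J ± 20.8·n: N = (8.2273, 19.104), W = (-8.2273, -19.104). Equal radii place L and E the same way about A: L = A + 20.8·n = (63.977, -4.9059), E = A − 20.8·n = (47.522, -43.113). Then |JE| = |E − J| = 64.165.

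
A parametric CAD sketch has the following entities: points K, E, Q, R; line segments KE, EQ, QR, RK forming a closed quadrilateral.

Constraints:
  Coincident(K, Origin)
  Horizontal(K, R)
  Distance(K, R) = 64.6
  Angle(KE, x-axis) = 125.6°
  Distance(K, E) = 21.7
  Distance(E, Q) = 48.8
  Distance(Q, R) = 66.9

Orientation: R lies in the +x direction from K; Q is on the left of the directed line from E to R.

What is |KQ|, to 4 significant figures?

56.36

K is at the origin; K and R share the same y with |KR| = 64.6 and R in +x, so R = (64.6, 0). KE runs at 125.6° with |KE| = 21.7, so E = (-12.63, 17.64). Q is determined by |EQ| = 48.8 and |QR| = 66.9 together: it lies at the intersection of circle(E, 48.8) and circle(R, 66.9). With |ER| = 79.22, the foot of the radical line on ER is 26.39 from E and the perpendicular offset is √(48.8² − 26.39²) = 41.05. Taking the left-of-ER solution: Q = (22.24, 51.78).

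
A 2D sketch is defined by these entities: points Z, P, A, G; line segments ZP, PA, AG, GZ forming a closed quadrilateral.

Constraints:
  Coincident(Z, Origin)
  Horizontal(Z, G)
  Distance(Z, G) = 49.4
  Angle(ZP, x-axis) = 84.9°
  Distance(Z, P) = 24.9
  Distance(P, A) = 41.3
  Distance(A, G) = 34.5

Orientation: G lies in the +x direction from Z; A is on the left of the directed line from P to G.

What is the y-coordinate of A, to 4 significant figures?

33.81

Checks: ZP at 84.90° ✓; |PA| = 41.30 ✓; |AG| = 34.50 ✓.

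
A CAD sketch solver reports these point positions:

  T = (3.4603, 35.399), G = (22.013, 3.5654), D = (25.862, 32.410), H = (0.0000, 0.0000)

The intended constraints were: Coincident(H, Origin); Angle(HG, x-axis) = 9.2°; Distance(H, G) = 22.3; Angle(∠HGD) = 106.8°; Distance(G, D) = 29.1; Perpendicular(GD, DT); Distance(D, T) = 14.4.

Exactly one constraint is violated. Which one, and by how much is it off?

Distance(D, T) = 14.4 — off by 8.20.

H = (0.00, 0.00) ✓; HG at 9.200° ✓; |HG| = 22.30 ✓; ∠HGD = 106.8° ✓; |GD| = 29.10 ✓; ∠(GD, DT) = 90.00° ✓; |DT| = 22.60 ✗.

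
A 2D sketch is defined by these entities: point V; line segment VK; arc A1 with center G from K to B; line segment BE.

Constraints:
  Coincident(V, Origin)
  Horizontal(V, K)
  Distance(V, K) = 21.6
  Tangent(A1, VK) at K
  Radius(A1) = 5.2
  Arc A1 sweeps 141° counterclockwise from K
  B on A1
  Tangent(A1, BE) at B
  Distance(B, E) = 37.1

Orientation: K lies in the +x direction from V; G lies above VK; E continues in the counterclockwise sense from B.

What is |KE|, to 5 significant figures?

41.417

V is at the origin; V and K share the same y with |VK| = 21.6 and K on the +x side, so K = (21.600, 0.0000). A1 meets VK tangentially, so GK is at right angles to VK, so G = K + (0, 5.2) = (21.600, 5.2000). On A1, K sits at bearing -90° from G; a 141° counterclockwise sweep puts B at bearing 51°, so B = G + 5.2·(cos 51°, sin 51°) = (24.872, 9.2412). A1 meets BE tangentially, so GB is at right angles to BE, so BE runs along (−sin 51°, cos 51°); with |BE| = 37.1, E = (-3.9596, 32.589). Then |KE| = |E − K| = 41.417.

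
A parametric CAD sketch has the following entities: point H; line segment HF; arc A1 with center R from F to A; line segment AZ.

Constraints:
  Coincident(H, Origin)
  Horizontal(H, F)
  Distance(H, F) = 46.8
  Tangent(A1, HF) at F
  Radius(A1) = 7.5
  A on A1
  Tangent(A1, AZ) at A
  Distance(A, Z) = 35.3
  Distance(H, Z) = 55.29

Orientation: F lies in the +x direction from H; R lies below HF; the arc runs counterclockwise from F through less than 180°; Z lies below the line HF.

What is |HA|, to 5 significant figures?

39.916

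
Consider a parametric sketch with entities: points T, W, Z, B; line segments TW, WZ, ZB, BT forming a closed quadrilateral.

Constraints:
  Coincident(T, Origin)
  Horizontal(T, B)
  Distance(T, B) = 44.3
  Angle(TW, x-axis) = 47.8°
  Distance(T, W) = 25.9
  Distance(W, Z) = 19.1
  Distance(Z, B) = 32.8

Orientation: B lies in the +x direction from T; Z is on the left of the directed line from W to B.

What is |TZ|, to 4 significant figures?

44.80

T is at the origin; T and B share the same y with |TB| = 44.3 and B in +x, so B = (44.3, 0). TW runs at 47.8° with |TW| = 25.9, so W = (17.40, 19.19). Z is determined by |WZ| = 19.1 and |ZB| = 32.8 together: it lies at the intersection of circle(W, 19.1) and circle(B, 32.8). With |WB| = 33.04, the foot of the radical line on WB is 5.763 from W and the perpendicular offset is √(19.1² − 5.763²) = 18.21. Taking the left-of-WB solution: Z = (32.66, 30.67).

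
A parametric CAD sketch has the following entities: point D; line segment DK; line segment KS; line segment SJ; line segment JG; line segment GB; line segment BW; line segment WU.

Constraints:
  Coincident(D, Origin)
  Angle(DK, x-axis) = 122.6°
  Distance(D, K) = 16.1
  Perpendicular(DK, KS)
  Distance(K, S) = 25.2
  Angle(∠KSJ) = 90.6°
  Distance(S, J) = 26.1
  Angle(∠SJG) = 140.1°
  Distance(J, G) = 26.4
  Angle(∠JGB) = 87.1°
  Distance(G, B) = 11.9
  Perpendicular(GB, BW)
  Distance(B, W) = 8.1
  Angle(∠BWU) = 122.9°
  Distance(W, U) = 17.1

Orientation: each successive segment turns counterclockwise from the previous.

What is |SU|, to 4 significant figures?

35.42

D is at the origin; DK runs at 122.6° with length 16.1, so K = (-8.674, 13.56). DK ⟂ KS, so KS runs at -147.4°; with |KS| = 25.2, S = (-29.90, -0.01354). ∠KSJ = 90.6° gives SJ at -58.00° from the x-axis; with |SJ| = 26.1, J = (-16.07, -22.15). ∠SJG = 140.1° gives JG at -18.10° from the x-axis; with |JG| = 26.4, G = (9.020, -30.35). ∠JGB = 87.1° gives GB at 74.80° from the x-axis; with |GB| = 11.9, B = (12.14, -18.87). GB is perpendicular to BW, so BW runs at 164.8°; with |BW| = 8.1, W = (4.324, -16.74). ∠BWU = 122.9° gives WU at -138.1° from the x-axis; with |WU| = 17.1, U = (-8.404, -28.16). Then |SU| = |U − S| = 35.42.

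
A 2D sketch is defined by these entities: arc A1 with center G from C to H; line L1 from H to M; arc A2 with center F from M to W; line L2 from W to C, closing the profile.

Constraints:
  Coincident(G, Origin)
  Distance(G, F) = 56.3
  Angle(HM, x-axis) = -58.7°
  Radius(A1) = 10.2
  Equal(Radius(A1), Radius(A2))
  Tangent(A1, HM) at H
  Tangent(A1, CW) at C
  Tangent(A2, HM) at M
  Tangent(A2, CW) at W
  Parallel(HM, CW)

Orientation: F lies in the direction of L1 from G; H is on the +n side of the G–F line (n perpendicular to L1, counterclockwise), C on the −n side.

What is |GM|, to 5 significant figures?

57.217

The slot axis is L1's direction at -58.7°, so u = (cos -58.7°, sin -58.7°) = (0.51952, -0.85446) and n = (−sin -58.7°, cos -58.7°) = (0.85446, 0.51952). G is at the origin and F lies 56.3 along u from G, so F = 56.3·u = (29.249, -48.106). Tangency of A1 to both parallel lines with radius 10.2 puts H and C at G ± 10.2·n: H = (8.7155, 5.2991), C = (-8.7155, -5.2991). Equal radii place M and W the same way about F: M = F + 10.2·n = (37.964, -42.807), W = F − 10.2·n = (20.533, -53.405). Then |GM| = |M − G| = 57.217.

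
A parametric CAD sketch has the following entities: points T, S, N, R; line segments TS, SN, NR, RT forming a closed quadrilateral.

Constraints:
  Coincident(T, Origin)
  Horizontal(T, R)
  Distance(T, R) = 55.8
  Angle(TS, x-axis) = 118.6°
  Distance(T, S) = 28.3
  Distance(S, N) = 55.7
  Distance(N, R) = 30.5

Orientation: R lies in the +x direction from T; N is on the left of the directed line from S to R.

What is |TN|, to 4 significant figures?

50.15

T is at the origin; T and R share the same y with |TR| = 55.8 and R in +x, so R = (55.8, 0). TS runs at 118.6° with |TS| = 28.3, so S = (-13.55, 24.85). N is determined by |SN| = 55.7 and |NR| = 30.5 together: it lies at the intersection of circle(S, 55.7) and circle(R, 30.5). With |SR| = 73.66, the foot of the radical line on SR is 51.58 from S and the perpendicular offset is √(55.7² − 51.58²) = 21.03. Taking the left-of-SR solution: N = (42.10, 27.25).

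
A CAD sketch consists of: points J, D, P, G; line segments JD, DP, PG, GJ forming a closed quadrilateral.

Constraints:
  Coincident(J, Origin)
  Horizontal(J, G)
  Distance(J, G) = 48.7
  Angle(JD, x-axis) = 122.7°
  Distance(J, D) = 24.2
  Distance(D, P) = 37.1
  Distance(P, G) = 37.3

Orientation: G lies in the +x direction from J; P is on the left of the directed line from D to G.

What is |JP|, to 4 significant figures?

35.98

J is at the origin; JG is horizontal with |JG| = 48.7 and G in +x, so G = (48.7, 0). JD runs at 122.7° with |JD| = 24.2, so D = (-13.07, 20.36). P is determined by |DP| = 37.1 and |PG| = 37.3 together: it lies at the intersection of circle(D, 37.1) and circle(G, 37.3). With |DG| = 65.04, the foot of the radical line on DG is 32.41 from D and the perpendicular offset is √(37.1² − 32.41²) = 18.06. Taking the left-of-DG solution: P = (23.36, 27.37).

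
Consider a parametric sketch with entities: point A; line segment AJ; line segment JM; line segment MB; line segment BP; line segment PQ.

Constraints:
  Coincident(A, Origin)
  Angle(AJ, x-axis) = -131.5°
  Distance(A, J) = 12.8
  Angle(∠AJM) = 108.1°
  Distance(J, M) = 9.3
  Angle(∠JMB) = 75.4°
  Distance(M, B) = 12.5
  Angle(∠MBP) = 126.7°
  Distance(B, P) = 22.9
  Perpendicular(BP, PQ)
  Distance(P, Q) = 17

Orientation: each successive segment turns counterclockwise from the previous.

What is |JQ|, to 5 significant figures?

22.030

A is at the origin; AJ runs at -131.5° with length 12.8, so J = (-8.4815, -9.5866). ∠AJM = 108.1° gives JM at -59.600° from the x-axis; with |JM| = 9.3, M = (-3.7754, -17.608). ∠JMB = 75.4° gives MB at 45.000° from the x-axis; with |MB| = 12.5, B = (5.0634, -8.7692). ∠MBP = 126.7° gives BP at 98.300° from the x-axis; with |BP| = 22.9, P = (1.7577, 13.891). The perpendicularity gives PQ at right angles to BP, so PQ runs at -171.70°; with |PQ| = 17.0, Q = (-15.064, 11.437). Then |JQ| = |Q − J| = 22.030.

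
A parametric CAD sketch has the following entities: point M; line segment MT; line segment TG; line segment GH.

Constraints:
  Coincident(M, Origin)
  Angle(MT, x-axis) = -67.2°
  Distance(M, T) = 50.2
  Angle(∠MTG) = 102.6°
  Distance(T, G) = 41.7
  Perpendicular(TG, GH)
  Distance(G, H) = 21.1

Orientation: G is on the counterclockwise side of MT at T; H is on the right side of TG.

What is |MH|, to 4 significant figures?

87.66

∠MTG = 102.6°, so TG runs at -67.2° + (180° − 102.6°) = 10.20° from the x-axis; with |TG| = 41.7, G = T + 41.7·(cos 10.20°, sin 10.20°) = (60.49, -38.89). TG is perpendicular to GH; with |GH| = 21.1 on the right of TG, H = G + 21.1·(0.1771, -0.9842) = (64.23, -59.66). Then |MH| = |H − M| = 87.66.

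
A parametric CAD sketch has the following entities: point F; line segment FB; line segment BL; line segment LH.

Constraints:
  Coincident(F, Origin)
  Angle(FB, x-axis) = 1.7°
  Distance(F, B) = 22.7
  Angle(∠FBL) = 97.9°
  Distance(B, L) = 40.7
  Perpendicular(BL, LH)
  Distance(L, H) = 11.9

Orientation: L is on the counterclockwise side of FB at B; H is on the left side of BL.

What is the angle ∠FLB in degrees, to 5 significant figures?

27.163°

F is at the origin; FB runs at 1.7° with length 22.7, so B = 22.7·(cos 1.7°, sin 1.7°) = (22.690, 0.67342). ∠FBL = 97.9°, so BL runs at 1.7° + (180° − 97.9°) = 83.800° from the x-axis; with |BL| = 40.7, L = B + 40.7·(cos 83.800°, sin 83.800°) = (27.086, 41.135). Then cos ∠FLB = LF·LB / (|LF||LB|), giving 27.163°.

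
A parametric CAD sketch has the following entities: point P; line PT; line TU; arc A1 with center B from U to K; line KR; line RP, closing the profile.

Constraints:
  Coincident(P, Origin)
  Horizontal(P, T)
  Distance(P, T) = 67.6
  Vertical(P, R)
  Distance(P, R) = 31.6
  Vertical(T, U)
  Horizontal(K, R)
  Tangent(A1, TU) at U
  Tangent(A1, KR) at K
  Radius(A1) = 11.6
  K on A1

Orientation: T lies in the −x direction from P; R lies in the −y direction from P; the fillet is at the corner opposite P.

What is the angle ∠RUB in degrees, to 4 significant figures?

9.737°

P is at the origin; P and T share the same y with |PT| = 67.6 and T on the −x side, so T = (-67.60, 0.000). PR is vertical with |PR| = 31.6 and R on the −y side, so R = (0.000, -31.60). The virtual corner opposite P is at (-67.60, -31.60). The tangent condition forces BU to be normal to TU and the tangent condition forces BK to be normal to KR, with radius 11.6, so the center B sits 11.6 in from both sides at B = (-56.00, -20.00). That places the tangent points at U = (-67.60, -20.00) on TU and K = (-56.00, -31.60) on KR. Then cos ∠RUB = UR·UB / (|UR||UB|), giving 9.737°.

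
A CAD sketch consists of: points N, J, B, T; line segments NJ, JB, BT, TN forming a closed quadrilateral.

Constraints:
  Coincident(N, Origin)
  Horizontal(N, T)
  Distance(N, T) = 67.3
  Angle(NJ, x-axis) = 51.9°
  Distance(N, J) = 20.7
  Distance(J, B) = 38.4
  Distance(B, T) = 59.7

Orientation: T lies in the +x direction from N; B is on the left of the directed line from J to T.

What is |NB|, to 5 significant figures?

59.021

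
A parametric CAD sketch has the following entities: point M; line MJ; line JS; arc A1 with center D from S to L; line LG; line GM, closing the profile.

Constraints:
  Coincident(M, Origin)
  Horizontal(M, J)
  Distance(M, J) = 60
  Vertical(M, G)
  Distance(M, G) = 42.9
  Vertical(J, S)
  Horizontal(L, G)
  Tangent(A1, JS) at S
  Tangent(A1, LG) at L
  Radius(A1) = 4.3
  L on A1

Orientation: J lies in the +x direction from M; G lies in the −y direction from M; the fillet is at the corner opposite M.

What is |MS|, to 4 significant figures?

71.34

M is at the origin; MJ is horizontal with |MJ| = 60.0 and J on the +x side, so J = (60.00, 0.000). M and G share the same x with |MG| = 42.9 and G on the −y side, so G = (0.000, -42.90). The virtual corner opposite M is at (60.00, -42.90). Since A1 is tangent to JS there, DS ⟂ JS and tangency of A1 to LG means the radius DL is perpendicular to LG, with radius 4.3, so the center D sits 4.3 in from both sides at D = (55.70, -38.60). That places the tangent points at S = (60.00, -38.60) on JS and L = (55.70, -42.90) on LG. Then |MS| = |S − M| = 71.34.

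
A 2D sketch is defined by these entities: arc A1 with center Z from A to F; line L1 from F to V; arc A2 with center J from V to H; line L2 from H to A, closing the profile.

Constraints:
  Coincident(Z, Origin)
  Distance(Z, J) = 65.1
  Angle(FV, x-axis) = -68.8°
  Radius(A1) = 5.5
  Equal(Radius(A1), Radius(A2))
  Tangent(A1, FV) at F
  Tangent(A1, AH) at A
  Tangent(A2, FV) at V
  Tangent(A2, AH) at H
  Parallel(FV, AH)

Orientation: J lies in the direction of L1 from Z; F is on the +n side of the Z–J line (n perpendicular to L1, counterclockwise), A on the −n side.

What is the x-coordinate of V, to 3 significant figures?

28.7

The slot axis is L1's direction at -68.8°, so u = (cos -68.8°, sin -68.8°) = (0.362, -0.932) and n = (−sin -68.8°, cos -68.8°) = (0.932, 0.362). Z is at the origin and J lies 65.1 along u from Z, so J = 65.1·u = (23.5, -60.7). Tangency of A1 to both parallel lines with radius 5.5 puts F and A at Z ± 5.5·n: F = (5.13, 1.99), A = (-5.13, -1.99). Equal radii place V and H the same way about J: V = J + 5.5·n = (28.7, -58.7), H = J − 5.5·n = (18.4, -62.7). So V.x = 28.7.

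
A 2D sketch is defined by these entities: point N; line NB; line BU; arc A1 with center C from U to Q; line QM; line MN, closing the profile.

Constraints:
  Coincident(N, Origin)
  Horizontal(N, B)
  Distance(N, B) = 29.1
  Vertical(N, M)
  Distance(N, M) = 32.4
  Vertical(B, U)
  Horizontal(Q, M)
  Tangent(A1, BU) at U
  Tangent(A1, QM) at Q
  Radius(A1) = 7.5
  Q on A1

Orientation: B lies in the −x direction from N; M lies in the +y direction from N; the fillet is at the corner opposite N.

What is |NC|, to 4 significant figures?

32.96

N is at the origin; N and B share the same y with |NB| = 29.1 and B on the −x side, so B = (-29.10, 0.000). NM is vertical with |NM| = 32.4 and M on the +y side, so M = (0.000, 32.40). The virtual corner opposite N is at (-29.10, 32.40). Since A1 is tangent to BU there, CU ⟂ BU and A1 meets QM tangentially, so CQ is at right angles to QM, with radius 7.5, so the center C sits 7.5 in from both sides at C = (-21.60, 24.90). Then |NC| = |C − N| = 32.96.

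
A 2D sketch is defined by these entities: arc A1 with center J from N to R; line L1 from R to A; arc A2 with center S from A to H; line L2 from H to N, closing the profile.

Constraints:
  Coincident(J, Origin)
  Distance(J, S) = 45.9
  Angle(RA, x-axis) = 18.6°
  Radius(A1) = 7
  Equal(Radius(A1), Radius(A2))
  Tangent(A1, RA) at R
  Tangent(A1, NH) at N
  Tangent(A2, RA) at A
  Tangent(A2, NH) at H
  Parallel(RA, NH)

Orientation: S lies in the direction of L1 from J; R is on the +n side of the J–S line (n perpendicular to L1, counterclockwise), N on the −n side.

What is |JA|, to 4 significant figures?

46.43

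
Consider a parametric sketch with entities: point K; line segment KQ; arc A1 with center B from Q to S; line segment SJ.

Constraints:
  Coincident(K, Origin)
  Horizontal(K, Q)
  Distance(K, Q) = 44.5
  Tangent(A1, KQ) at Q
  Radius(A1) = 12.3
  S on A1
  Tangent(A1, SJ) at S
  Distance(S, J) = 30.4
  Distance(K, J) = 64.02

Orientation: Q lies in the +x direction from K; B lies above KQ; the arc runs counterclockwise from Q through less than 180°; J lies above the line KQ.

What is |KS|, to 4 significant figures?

58.43

K is at the origin; KQ is horizontal with |KQ| = 44.5 and Q on the +x side, so Q = (44.50, 0.000). Tangency of A1 to KQ means the radius BQ is perpendicular to KQ, so B = Q + (0, 12.3) = (44.50, 12.30). Since BS ⟂ SJ (tangency), |BJ| = √(12.3² + 30.4²) = 32.79 regardless of where S sits on A1. So J lies on both circle(K, 64.02) and circle(B, 32.79); the above-KQ intersection is J = (45.46, 45.08). S is the foot of the tangent from J: S = (56.03, 16.58).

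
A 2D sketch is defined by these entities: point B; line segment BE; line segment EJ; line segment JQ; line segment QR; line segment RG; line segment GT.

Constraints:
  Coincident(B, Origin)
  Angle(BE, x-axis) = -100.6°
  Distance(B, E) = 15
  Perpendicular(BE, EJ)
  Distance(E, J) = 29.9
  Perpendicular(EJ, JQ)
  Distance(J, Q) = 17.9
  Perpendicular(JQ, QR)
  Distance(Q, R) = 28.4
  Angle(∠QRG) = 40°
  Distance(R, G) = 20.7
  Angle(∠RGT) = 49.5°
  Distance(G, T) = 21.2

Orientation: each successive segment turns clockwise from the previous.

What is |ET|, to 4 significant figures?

30.99

B is at the origin; BE runs at -100.6° with length 15.0, so E = (-2.759, -14.74). BE is perpendicular to EJ, so EJ runs at 169.4°; with |EJ| = 29.9, J = (-32.15, -9.244). The perpendicularity gives JQ at right angles to EJ, so JQ runs at 79.40°; with |JQ| = 17.9, Q = (-28.86, 8.351). The perpendicularity gives QR at right angles to JQ, so QR runs at -10.60°; with |QR| = 28.4, R = (-0.9409, 3.126). ∠QRG = 40.0° gives RG at -150.6° from the x-axis; with |RG| = 20.7, G = (-18.98, -7.035). ∠RGT = 49.5° gives GT at 78.90° from the x-axis; with |GT| = 21.2, T = (-14.89, 13.77). Then |ET| = |T − E| = 30.99.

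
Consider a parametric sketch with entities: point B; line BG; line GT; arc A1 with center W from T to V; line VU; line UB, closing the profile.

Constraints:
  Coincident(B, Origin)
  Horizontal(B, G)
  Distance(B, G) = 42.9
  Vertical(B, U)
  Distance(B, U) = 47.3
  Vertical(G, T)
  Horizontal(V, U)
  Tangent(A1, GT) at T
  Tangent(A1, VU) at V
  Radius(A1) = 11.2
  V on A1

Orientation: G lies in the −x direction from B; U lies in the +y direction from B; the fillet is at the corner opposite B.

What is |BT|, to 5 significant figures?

56.068

B is at the origin; B and G share the same y with |BG| = 42.9 and G on the −x side, so G = (-42.900, 0.0000). BU is vertical with |BU| = 47.3 and U on the +y side, so U = (0.0000, 47.300). The virtual corner opposite B is at (-42.900, 47.300). Tangency of A1 to GT means the radius WT is perpendicular to GT and A1 meets VU tangentially, so WV is at right angles to VU, with radius 11.2, so the center W sits 11.2 in from both sides at W = (-31.700, 36.100). That places the tangent points at T = (-42.900, 36.100) on GT and V = (-31.700, 47.300) on VU. Then |BT| = |T − B| = 56.068.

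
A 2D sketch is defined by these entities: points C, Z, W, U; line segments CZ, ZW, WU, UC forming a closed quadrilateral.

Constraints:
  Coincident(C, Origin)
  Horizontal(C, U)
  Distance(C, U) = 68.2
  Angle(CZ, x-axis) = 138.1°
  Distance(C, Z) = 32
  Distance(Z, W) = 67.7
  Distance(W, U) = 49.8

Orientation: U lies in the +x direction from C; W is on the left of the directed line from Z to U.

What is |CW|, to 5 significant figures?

58.251

C is at the origin; CU is horizontal with |CU| = 68.2 and U in +x, so U = (68.2, 0). CZ runs at 138.1° with |CZ| = 32.0, so Z = (-23.818, 21.371). W is determined by |ZW| = 67.7 and |WU| = 49.8 together: it lies at the intersection of circle(Z, 67.7) and circle(U, 49.8). With |ZU| = 94.467, the foot of the radical line on ZU is 58.366 from Z and the perpendicular offset is √(67.7² − 58.366²) = 34.304. Taking the left-of-ZU solution: W = (40.795, 41.581).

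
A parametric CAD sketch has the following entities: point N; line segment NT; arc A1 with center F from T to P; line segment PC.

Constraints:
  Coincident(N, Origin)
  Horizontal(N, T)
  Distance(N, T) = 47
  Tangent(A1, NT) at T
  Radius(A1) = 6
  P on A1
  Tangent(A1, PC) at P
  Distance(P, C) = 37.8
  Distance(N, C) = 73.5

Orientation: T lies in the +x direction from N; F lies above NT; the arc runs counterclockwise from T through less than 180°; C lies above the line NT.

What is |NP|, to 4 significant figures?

53.10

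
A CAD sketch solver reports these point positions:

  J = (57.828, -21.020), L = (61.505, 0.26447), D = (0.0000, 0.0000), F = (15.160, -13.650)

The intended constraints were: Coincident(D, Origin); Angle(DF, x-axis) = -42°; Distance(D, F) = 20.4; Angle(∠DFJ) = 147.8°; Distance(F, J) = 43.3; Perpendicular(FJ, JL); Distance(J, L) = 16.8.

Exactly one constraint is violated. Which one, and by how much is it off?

Distance(J, L) = 16.8 — off by 4.80.

D = (0.00, 0.00) ✓; DF at -42.00° ✓; |DF| = 20.40 ✓; ∠DFJ = 147.8° ✓; |FJ| = 43.30 ✓; ∠(FJ, JL) = 90.00° ✓; |JL| = 21.60 ✗.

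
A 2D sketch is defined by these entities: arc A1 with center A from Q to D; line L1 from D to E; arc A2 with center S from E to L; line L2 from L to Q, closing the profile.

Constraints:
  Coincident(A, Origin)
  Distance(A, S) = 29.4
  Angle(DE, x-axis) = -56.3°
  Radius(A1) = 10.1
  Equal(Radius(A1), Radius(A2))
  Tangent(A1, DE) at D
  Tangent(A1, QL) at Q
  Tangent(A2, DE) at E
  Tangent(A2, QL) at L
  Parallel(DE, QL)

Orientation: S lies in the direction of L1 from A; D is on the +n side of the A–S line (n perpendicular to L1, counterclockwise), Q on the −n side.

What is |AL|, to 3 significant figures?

31.1

Tangency of A1 to both parallel lines with radius 10.1 puts D and Q at A ± 10.1·n: D = (8.40, 5.60), Q = (-8.40, -5.60). Equal radii place E and L the same way about S: E = S + 10.1·n = (24.7, -18.9), L = S − 10.1·n = (7.91, -30.1). Then |AL| = |L − A| = 31.1.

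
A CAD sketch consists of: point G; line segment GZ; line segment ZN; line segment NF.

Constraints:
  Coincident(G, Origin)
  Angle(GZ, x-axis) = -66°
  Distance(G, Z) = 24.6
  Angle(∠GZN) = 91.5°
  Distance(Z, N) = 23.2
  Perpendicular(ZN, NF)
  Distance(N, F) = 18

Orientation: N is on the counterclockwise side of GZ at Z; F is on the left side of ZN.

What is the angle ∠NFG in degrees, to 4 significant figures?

105.5°

G is at the origin; GZ runs at -66.0° with length 24.6, so Z = 24.6·(cos -66.0°, sin -66.0°) = (10.01, -22.47). ∠GZN = 91.5°, so ZN runs at -66.0° + (180° − 91.5°) = 22.50° from the x-axis; with |ZN| = 23.2, N = Z + 23.2·(cos 22.50°, sin 22.50°) = (31.44, -13.59). ZN ⟂ NF; with |NF| = 18.0 on the left of ZN, F = N + 18.0·(-0.3827, 0.9239) = (24.55, 3.035). Then cos ∠NFG = FN·FG / (|FN||FG|), giving 105.5°.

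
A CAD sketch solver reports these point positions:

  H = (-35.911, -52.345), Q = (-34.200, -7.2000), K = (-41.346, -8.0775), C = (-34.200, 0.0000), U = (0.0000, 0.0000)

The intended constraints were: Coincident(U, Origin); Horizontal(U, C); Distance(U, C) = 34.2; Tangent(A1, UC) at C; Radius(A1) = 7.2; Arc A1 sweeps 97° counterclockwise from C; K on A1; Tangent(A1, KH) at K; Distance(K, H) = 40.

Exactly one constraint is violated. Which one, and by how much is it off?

Distance(K, H) = 40 — off by 4.60.

U = (0.00, 0.00) ✓; U.y = 0.00, C.y = 0.00 ✓; |UC| = 34.20 ✓; ∠(QC, CU) = 90.00° ✓; |QC| = 7.200 ✓; bearing(Q→K) − bearing(Q→C) = 97.00° ✓; |QK| = 7.200 ✓; ∠(QK, KH) = 90.00° ✓; |KH| = 44.60 ✗.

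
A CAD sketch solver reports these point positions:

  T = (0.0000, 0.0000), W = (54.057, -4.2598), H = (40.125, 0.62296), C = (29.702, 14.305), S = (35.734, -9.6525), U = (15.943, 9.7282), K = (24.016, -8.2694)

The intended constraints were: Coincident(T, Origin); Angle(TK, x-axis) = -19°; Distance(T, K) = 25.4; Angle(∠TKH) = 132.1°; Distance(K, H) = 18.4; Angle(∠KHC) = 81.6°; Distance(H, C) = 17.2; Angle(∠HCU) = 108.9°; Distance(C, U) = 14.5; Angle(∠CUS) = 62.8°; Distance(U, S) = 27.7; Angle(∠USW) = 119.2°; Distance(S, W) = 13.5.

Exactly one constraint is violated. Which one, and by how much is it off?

Distance(S, W) = 13.5 — off by 5.60.

T = (0.00, 0.00) ✓; TK at -19.00° ✓; |TK| = 25.40 ✓; ∠TKH = 132.1° ✓; |KH| = 18.40 ✓; ∠KHC = 81.60° ✓; |HC| = 17.20 ✓; ∠HCU = 108.9° ✓; |CU| = 14.50 ✓; ∠CUS = 62.80° ✓; |US| = 27.70 ✓; ∠USW = 119.2° ✓; |SW| = 19.10 ✗.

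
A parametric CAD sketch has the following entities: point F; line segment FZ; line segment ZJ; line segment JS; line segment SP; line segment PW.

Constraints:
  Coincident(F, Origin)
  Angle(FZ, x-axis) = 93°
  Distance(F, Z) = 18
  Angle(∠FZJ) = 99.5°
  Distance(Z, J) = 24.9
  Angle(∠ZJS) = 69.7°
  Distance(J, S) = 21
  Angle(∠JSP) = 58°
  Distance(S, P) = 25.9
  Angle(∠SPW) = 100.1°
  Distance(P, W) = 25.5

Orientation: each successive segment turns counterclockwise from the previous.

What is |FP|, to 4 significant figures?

19.15

F is at the origin; FZ runs at 93.0° with length 18.0, so Z = (-0.9420, 17.98). ∠FZJ = 99.5° gives ZJ at 173.5° from the x-axis; with |ZJ| = 24.9, J = (-25.68, 20.79). ∠ZJS = 69.7° gives JS at -76.20° from the x-axis; with |JS| = 21.0, S = (-20.67, 0.4003). ∠JSP = 58.0° gives SP at 45.80° from the x-axis; with |SP| = 25.9, P = (-2.616, 18.97). Then |FP| = |P − F| = 19.15.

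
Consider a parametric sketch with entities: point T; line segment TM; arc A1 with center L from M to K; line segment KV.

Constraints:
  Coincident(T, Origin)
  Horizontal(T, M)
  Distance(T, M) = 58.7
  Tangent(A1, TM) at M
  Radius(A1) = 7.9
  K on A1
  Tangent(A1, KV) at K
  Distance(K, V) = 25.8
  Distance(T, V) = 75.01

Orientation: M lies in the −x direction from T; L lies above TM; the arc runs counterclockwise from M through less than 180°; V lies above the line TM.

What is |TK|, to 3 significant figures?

53.7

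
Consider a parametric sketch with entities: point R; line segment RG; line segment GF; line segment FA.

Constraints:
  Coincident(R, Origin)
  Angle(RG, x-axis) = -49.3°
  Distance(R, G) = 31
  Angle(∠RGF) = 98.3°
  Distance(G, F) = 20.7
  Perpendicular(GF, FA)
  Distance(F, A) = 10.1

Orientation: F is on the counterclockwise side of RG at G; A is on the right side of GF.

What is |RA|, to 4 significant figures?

47.92

R is at the origin; RG runs at -49.3° with length 31.0, so G = 31.0·(cos -49.3°, sin -49.3°) = (20.22, -23.50). ∠RGF = 98.3°, so GF runs at -49.3° + (180° − 98.3°) = 32.40° from the x-axis; with |GF| = 20.7, F = G + 20.7·(cos 32.40°, sin 32.40°) = (37.69, -12.41). GF ⟂ FA; with |FA| = 10.1 on the right of GF, A = F + 10.1·(0.5358, -0.8443) = (43.10, -20.94). Then |RA| = |A − R| = 47.92.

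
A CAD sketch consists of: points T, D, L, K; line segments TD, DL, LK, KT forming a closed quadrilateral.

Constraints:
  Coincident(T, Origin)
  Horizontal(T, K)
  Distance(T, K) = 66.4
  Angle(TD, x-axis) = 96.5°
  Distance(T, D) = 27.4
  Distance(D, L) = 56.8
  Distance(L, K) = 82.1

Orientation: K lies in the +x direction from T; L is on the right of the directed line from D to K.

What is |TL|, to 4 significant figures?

30.90

Checks: |DL| = 56.80 ✓; |LK| = 82.10 ✓.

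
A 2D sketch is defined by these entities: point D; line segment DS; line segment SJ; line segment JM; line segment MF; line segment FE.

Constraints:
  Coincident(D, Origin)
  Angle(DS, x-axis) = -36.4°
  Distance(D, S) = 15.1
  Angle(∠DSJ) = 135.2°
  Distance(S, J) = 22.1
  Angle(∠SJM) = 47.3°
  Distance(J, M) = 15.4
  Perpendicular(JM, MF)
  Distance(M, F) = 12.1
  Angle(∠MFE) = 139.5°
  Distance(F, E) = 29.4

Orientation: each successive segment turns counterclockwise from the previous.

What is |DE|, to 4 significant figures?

38.06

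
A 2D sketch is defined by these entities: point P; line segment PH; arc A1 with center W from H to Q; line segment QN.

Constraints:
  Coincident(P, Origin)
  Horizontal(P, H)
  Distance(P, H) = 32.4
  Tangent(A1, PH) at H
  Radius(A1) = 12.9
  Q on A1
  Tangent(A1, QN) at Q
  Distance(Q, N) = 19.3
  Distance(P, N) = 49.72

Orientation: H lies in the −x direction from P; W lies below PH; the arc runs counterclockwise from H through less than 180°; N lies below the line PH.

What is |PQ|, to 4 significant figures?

47.69

Checks: |WQ| = 12.90 ✓; ∠(WQ, QN) = 90.00° ✓; |QN| = 19.30 ✓; |PN| = 49.72 ✓.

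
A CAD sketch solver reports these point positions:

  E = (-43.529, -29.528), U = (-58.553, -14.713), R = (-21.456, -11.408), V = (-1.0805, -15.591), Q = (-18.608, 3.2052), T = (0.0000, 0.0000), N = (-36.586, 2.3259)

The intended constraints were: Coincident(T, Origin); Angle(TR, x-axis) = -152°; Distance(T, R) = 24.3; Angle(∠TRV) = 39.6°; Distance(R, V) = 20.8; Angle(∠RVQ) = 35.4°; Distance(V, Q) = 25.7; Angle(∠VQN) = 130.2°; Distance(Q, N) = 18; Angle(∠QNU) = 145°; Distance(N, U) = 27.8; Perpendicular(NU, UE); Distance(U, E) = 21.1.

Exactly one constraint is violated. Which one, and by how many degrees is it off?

Perpendicular(NU, UE) — off by 7.60°.

T = (0.00, 0.00) ✓; TR at -152.0° ✓; |TR| = 24.30 ✓; ∠TRV = 39.60° ✓; |RV| = 20.80 ✓; ∠RVQ = 35.40° ✓; |VQ| = 25.70 ✓; ∠VQN = 130.2° ✓; |QN| = 18.00 ✓; ∠QNU = 145.0° ✓; |NU| = 27.80 ✓; ∠(NU, UE) = 97.60° ✗; |UE| = 21.10 ✓.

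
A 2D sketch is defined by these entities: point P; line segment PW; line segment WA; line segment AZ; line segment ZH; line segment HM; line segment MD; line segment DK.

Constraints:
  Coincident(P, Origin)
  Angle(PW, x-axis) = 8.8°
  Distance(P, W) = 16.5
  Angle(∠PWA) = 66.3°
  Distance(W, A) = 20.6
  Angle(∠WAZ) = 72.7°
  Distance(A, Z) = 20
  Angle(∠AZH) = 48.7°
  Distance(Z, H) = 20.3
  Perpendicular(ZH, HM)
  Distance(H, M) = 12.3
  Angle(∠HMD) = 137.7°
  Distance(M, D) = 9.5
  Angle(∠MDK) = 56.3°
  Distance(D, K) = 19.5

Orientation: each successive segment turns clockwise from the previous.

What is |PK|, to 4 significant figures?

5.418

∠HMD = 137.7° gives MD at -115.8° from the x-axis; with |MD| = 9.5, D = (12.91, -21.31). ∠MDK = 56.3° gives DK at 120.5° from the x-axis; with |DK| = 19.5, K = (3.011, -4.505). Then |PK| = |K − P| = 5.418.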